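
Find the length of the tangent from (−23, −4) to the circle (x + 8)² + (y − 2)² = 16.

The centre is (−8, 2) and r = 4. The square of the distance from P to the centre is 225 + 36 = 261.
By the tangent–radius right angle, tangent length = √(|PO|² − r²) = √245 = 7√5.

7√5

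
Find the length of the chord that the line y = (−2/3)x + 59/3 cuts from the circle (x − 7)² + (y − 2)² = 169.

Substitute y = (59 − 2x)/3:
13x² − 338x + 1729 = 0  ⟹  x² − 26x + 133 = 0
x = 19 or x = 7, giving (19, 7) and (7, 15).
|(19, 7) − (7, 15)| = √((12)² + (−8)²) = 4√13.

4√13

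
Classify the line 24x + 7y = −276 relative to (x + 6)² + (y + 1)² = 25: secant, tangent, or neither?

Centre (−6, −1), r² = 25. Distance² from centre to line = (125)²/625 = 25.
Since d² = r², the line is tangent.

tangent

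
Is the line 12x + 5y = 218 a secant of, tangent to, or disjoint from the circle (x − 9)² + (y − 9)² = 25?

tangent

Substituting the line into the circle gives 169x² − 4602x + 31329 = 0.
Δ = 21178404 − 21178404 = 0.
A repeated root: the line is tangent.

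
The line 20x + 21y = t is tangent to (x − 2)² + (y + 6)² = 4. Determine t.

t = −144 or t = −28

For a tangent, require d(centre, line) = r = 2.
|20·2 + 21·(−6) − t| / √841 = 2
|t − (−86)| = 2·29, so t = −28 or t = −144.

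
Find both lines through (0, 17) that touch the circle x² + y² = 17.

4x − y = −17 and 4x + y = 17

A line y − (17) = m(x − (0)) is tangent when its distance from (0, 0) is √17:
[m·(0) − (−17)]² = 17(m² + 1)
m² − 16 = 0, so m = 4 or m = −4.
With m = 4: 4x − y = −17. With m = −4: 4x + y = 17.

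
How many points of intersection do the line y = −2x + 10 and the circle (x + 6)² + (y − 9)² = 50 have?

d² = (2·(−6) + 1·9 − (10))²/5 = 169/5; r² = 50.
Since d² < r², the line cuts the circle twice.

2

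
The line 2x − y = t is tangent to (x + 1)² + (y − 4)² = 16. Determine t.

t = −6 ± 4√5

Tangency holds when the distance from the centre (−1, 4) to the line equals the radius 4:
|2·(−1) − 1·4 − t| / √5 = 4
|t − (−6)| = 4√5.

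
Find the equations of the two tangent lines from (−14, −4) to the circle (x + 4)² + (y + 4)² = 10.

x + 3y = −26 and x − 3y = −2

Write the tangent as mx − y + (−4 − m·(−14)) = 0 and set its distance from the centre to √10:
(10m − (0))² = 10(m² + 1)
9m² − 1 = 0, so m = −1/3 or m = 1/3.
Through (−14, −4) these give x + 3y = −26 and x − 3y = −2.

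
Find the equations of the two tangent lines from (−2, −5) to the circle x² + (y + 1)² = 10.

A line y − (−5) = m(x − (−2)) is tangent when its distance from (0, −1) is √10:
[m·(2) − (4)]² = 10(m² + 1)
3m² + 8m − 3 = 0, so m = −3 or m = 1/3.
Through (−2, −5) these give 3x + y = −11 and x − 3y = 13.

3x + y = −11 and x − 3y = 13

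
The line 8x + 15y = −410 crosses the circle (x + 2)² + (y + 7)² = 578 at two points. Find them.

Substitute y = (−410 − 8x)/15:
289x² + 5780x − 36125 = 0  ⟹  x² + 20x − 125 = 0
x = 5 or x = −25, giving (5, −30) and (−25, −14).

(−25, −14) and (5, −30)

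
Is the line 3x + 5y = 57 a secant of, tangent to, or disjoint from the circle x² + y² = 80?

Substituting the line into the circle gives 34x² − 342x + 1249 = 0.
Δ = 116964 − 169864 = −52900.
No real roots: the line does not meet the circle.

disjoint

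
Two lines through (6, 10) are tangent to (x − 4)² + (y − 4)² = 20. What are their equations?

x − 2y = −14 and 2x + y = 22

Let a tangent through (6, 10) have slope m. Its distance from (4, 4) must equal 2√5:
[m·(−2) − (−6)]² = 20(m² + 1)
2m² + 3m − 2 = 0, so m = 1/2 or m = −2.
Through (6, 10) these give x − 2y = −14 and 2x + y = 22.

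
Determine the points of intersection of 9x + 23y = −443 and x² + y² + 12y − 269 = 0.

(−16, −13) and (7, −22)

From the line, y = (−443 − 9x)/23. Substituting:
610x² + 5490x − 68320 = 0  ⟹  x² + 9x − 112 = 0
x = 7 or x = −16, giving (7, −22) and (−16, −13).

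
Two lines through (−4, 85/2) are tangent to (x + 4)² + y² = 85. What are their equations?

Let a tangent through (−4, 85/2) have slope m. Its distance from (−4, 0) must equal √85:
[m·(0) − (−85/2)]² = 85(m² + 1)
4m² − 81 = 0, so m = −9/2 or m = 9/2.
Through (−4, 85/2) these give 9x + 2y = 49 and 9x − 2y = −121.

9x + 2y = 49 and 9x − 2y = −121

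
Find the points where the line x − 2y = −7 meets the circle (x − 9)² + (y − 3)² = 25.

Substitute y = (7 + x)/2:
5x² − 70x + 225 = 0  ⟹  x² − 14x + 45 = 0
x = 9 or x = 5, giving (9, 8) and (5, 6).

(5, 6) and (9, 8)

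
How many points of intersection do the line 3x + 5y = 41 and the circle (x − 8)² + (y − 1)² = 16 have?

2

Substituting the line into the circle gives 34x² − 616x + 2496 = 0.
Δ = 379456 − 339456 = 40000.
Two real roots: the line is a secant.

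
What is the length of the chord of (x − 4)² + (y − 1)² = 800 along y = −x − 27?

Substitute y = −x − 27:
2x² + 48x = 0  ⟹  x² + 24x = 0
x = 0 or x = −24, giving (0, −27) and (−24, −3).
|(0, −27) − (−24, −3)| = √((24)² + (−24)²) = 24√2.

24√2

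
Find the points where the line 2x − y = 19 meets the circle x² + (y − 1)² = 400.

(0, −19) and (16, 13)

Substitute y = 2x − 19:
5x² − 80x = 0  ⟹  x² − 16x = 0
x = 16 or x = 0, giving (16, 13) and (0, −19).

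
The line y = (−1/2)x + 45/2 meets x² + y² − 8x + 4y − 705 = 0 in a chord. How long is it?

Centre (4, −2), r² = 725. Perpendicular distance d from centre to line = |−45| / √5 = 45/√5.
Half the chord is √(r² − d²) = √(320), so the full chord is 16√5.

16√5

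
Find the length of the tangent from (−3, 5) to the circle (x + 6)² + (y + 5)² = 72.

Centre (−6, −5), r² = 72. |PO|² = (3)² + (10)² = 109.
The tangent meets the radius at right angles, so tangent² = |PO|² − r² = 109 − 72 = 37.

√37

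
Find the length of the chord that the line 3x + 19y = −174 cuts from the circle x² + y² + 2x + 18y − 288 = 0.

2√370

From the line, y = (−174 − 3x)/19. Substituting:
370x² + 740x − 133200 = 0  ⟹  x² + 2x − 360 = 0
x = 18 or x = −20, giving (18, −12) and (−20, −6).
Chord length = distance between (18, −12) and (−20, −6) = √1480 = 2√370.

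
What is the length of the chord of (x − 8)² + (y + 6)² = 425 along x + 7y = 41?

The distance from (8, −6) to the line is 75/√50, and r² = 425.
Chord = 2√(r² − d²) = 2·√(625/2) = 25√2.

25√2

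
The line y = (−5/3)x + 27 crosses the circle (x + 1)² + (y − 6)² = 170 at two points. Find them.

(6, 17) and (12, 7)

Substitute y = (81 − 5x)/3:
34x² − 612x + 2448 = 0  ⟹  x² − 18x + 72 = 0
x = 12 or x = 6, giving (12, 7) and (6, 17).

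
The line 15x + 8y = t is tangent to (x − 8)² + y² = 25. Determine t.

t = 35 or t = 205

For a tangent, require d(centre, line) = r = 5.
|15·8 + 8·0 − t| / √289 = 5
|t − (120)| = 5·17, so t = 205 or t = 35.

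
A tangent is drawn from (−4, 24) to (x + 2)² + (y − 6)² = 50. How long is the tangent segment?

√278

The centre is (−2, 6) and r = 5√2. The square of the distance from P to the centre is 4 + 324 = 328.
The tangent meets the radius at right angles, so tangent² = |PO|² − r² = 328 − 50 = 278.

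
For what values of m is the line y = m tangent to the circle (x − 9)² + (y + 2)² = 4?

m = −4 or m = 0

For a tangent, require d(centre, line) = r = 2.
|0·9 + 1·(−2) − m| / √1 = 2
|m − (−2)| = 2, so m = 0 or m = −4.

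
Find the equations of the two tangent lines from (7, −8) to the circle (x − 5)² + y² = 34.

A line y − (−8) = m(x − (7)) is tangent when its distance from (5, 0) is √34:
[m·(−2) − (8)]² = 34(m² + 1)
15m² − 16m − 15 = 0, so m = 5/3 or m = −3/5.
With m = 5/3: 5x − 3y = 59. With m = −3/5: 3x + 5y = −19.

5x − 3y = 59 and 3x + 5y = −19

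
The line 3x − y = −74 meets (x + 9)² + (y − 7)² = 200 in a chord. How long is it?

4√10

Express y = 3x + 74 and substitute into the circle:
10x² + 420x + 4370 = 0  ⟹  x² + 42x + 437 = 0
x = −19 or x = −23, giving (−19, 17) and (−23, 5).
Chord length = distance between (−19, 17) and (−23, 5) = √160 = 4√10.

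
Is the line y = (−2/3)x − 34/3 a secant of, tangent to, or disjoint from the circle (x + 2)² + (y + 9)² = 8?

Substituting the line into the circle gives 13x² + 64x + 13 = 0.
Discriminant = (64)² − 4·13·(13) = 3420 > 0.
Two real roots: the line is a secant.

secant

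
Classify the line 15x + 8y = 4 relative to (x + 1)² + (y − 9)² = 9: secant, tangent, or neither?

Substituting the line into the circle gives 289x² + 2168x + 4112 = 0.
Δ = 4700224 − 4753472 = −53248.
No real roots: the line does not meet the circle.

neither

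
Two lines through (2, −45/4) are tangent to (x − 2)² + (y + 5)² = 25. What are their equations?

3x − 4y = 51 and 3x + 4y = −39

Write the tangent as mx − y + (−45/4 − m·(2)) = 0 and set its distance from the centre to 5:
(0m − (25/4))² = 25(m² + 1)
16m² − 9 = 0, so m = 3/4 or m = −3/4.
Through (2, −45/4) these give 3x − 4y = 51 and 3x + 4y = −39.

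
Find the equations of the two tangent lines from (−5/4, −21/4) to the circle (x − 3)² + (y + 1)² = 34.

5x + 3y = −22 and 3x + 5y = −30

Write the tangent as mx − y + (−21/4 − m·(−5/4)) = 0 and set its distance from the centre to √34:
[m·(17/4) − (17/4)]² = 34(m² + 1)
15m² + 34m + 15 = 0, so m = −5/3 or m = −3/5.
Through (−5/4, −21/4) these give 5x + 3y = −22 and 3x + 5y = −30.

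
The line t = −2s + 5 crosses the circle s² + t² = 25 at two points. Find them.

(0, 5) and (4, −3)

Express t = −2s + 5 and substitute into the circle:
5s² − 20s = 0  ⟹  s² − 4s = 0
s = 4 or s = 0, giving (4, −3) and (0, 5).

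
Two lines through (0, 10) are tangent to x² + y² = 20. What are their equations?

2x − y = −10 and 2x + y = 10

Let a tangent through (0, 10) have slope m. Its distance from (0, 0) must equal 2√5:
[m·(0) − (−10)]² = 20(m² + 1)
m² − 4 = 0, so m = 2 or m = −2.
With m = 2: 2x − y = −10. With m = −2: 2x + y = 10.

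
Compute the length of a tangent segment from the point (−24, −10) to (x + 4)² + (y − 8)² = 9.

√715

With centre O = (−4, 8), |OP|² = 724 and r² = 9.
The tangent meets the radius at right angles, so tangent² = |PO|² − r² = 724 − 9 = 715.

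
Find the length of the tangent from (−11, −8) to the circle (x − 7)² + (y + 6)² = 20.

The centre is (7, −6) and r = 2√5. The square of the distance from P to the centre is 324 + 4 = 328.
The tangent meets the radius at right angles, so tangent² = |PO|² − r² = 328 − 20 = 308.

2√77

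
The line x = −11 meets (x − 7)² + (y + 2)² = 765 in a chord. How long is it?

The line gives x = −11. Substituting into the circle:
y² + 4y − 437 = 0
y = 19 or y = −23, giving (−11, 19) and (−11, −23).
Chord length = distance between (−11, 19) and (−11, −23) = √1764 = 42.

42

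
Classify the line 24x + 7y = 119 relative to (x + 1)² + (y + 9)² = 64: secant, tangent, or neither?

Substituting the line into the circle gives 625x² − 8638x + 30037 = 0.
Δ = 74615044 − 75092500 = −477456.
No real roots: the line does not meet the circle.

neither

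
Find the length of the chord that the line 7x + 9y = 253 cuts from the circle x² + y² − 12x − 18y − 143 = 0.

The distance from (6, 9) to the line is 130/√130, and r² = 260.
Chord = 2√(r² − d²) = 2·√(130) = 2√130.

2√130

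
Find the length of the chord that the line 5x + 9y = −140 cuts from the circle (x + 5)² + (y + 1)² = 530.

Substitute y = (−140 − 5x)/9:
106x² + 2120x − 23744 = 0  ⟹  x² + 20x − 224 = 0
x = 8 or x = −28, giving (8, −20) and (−28, 0).
Chord length = distance between (8, −20) and (−28, 0) = √1696 = 4√106.

4√106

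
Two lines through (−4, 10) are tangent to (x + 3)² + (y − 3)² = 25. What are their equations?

3x + 4y = 28 and 4x − 3y = −46

Let a tangent through (−4, 10) have slope m. Its distance from (−3, 3) must equal 5:
(1m − (−7))² = 25(m² + 1)
12m² − 7m − 12 = 0, so m = −3/4 or m = 4/3.
With m = −3/4: 3x + 4y = 28. With m = 4/3: 4x − 3y = −46.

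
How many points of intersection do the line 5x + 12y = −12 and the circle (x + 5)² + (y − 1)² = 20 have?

Substituting the line into the circle gives 169x² + 1680x + 1296 = 0.
Δ = 2822400 − 876096 = 1946304.
Two real roots: the line is a secant.

2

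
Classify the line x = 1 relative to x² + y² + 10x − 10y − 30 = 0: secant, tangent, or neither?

secant

Substituting the line into the circle gives y² − 10y − 19 = 0.
Δ = 100 − (−76) = 176.
Two real roots: the line is a secant.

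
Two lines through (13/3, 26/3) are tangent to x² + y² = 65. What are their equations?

7x + 4y = 65 and x − 8y = −65

Write the tangent as mx − y + (26/3 − m·(13/3)) = 0 and set its distance from the centre to √65:
[m·(−13/3) − (−26/3)]² = 65(m² + 1)
32m² + 52m − 7 = 0, so m = −7/4 or m = 1/8.
Through (13/3, 26/3) these give 7x + 4y = 65 and x − 8y = −65.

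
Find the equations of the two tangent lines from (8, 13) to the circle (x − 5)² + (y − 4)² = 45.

x − 2y = −18 and 2x + y = 29

A line y − (13) = m(x − (8)) is tangent when its distance from (5, 4) is 3√5:
(−3m − (−9))² = 45(m² + 1)
2m² + 3m − 2 = 0, so m = 1/2 or m = −2.
With m = 1/2: x − 2y = −18. With m = −2: 2x + y = 29.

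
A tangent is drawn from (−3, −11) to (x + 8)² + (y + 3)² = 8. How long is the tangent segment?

9

Centre (−8, −3), r² = 8. |PO|² = (5)² + (−8)² = 89.
By the tangent–radius right angle, tangent length = √(|PO|² − r²) = √81 = 9.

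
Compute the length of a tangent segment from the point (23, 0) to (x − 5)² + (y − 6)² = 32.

With centre O = (5, 6), |OP|² = 360 and r² = 32.
By the tangent–radius right angle, tangent length = √(|PO|² − r²) = √328 = 2√82.

2√82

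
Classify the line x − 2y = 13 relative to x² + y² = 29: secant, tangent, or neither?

neither

Centre (0, 0), r² = 29. Distance² from centre to line = (−13)²/5 = 169/5.
Since d² > r², the line lies outside the circle.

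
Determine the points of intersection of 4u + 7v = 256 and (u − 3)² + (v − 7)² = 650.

(8, 32) and (22, 24)

Substitute v = (256 − 4u)/7:
65u² − 1950u + 11440 = 0  ⟹  u² − 30u + 176 = 0
u = 22 or u = 8, giving (22, 24) and (8, 32).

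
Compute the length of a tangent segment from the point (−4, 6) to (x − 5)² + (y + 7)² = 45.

√205

The centre is (5, −7) and r = 3√5. The square of the distance from P to the centre is 81 + 169 = 250.
The tangent meets the radius at right angles, so tangent² = |PO|² − r² = 250 − 45 = 205.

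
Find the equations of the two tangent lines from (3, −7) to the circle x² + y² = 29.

Write the tangent as mx − y + (−7 − m·(3)) = 0 and set its distance from the centre to √29:
(−3m − (7))² = 29(m² + 1)
10m² − 21m − 10 = 0, so m = −2/5 or m = 5/2.
Through (3, −7) these give 2x + 5y = −29 and 5x − 2y = 29.

2x + 5y = −29 and 5x − 2y = 29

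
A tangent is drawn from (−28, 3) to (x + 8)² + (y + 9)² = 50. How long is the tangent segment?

√494

Centre (−8, −9), r² = 50. |PO|² = (−20)² + (12)² = 544.
By the tangent–radius right angle, tangent length = √(|PO|² − r²) = √494.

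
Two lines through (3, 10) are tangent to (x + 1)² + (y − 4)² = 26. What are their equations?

5x + y = 25 and x − 5y = −47

A line y − (10) = m(x − (3)) is tangent when its distance from (−1, 4) is √26:
[m·(−4) − (−6)]² = 26(m² + 1)
5m² + 24m − 5 = 0, so m = −5 or m = 1/5.
Through (3, 10) these give 5x + y = 25 and x − 5y = −47.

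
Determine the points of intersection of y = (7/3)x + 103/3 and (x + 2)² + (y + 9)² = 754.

Express y = (103 + 7x)/3 and substitute into the circle:
58x² + 1856x + 10150 = 0  ⟹  x² + 32x + 175 = 0
x = −7 or x = −25, giving (−7, 18) and (−25, −24).

(−25, −24) and (−7, 18)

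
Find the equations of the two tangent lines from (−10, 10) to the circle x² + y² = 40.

Write the tangent as mx − y + (10 − m·(−10)) = 0 and set its distance from the centre to 2√10:
(10m − (−10))² = 40(m² + 1)
3m² + 10m + 3 = 0, so m = −3 or m = −1/3.
With m = −3: 3x + y = −20. With m = −1/3: x + 3y = 20.

3x + y = −20 and x + 3y = 20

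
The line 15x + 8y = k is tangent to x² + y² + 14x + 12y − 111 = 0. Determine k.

k = −391 or k = 85

For a tangent, require d(centre, line) = r = 14.
|15·(−7) + 8·(−6) − k| / √289 = 14
|k − (−153)| = 14·17, so k = 85 or k = −391.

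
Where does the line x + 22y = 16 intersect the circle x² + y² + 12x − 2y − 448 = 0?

(−28, 2) and (16, 0)

Substitute y = (16 − x)/22:
485x² + 5820x − 217280 = 0  ⟹  x² + 12x − 448 = 0
x = 16 or x = −28, giving (16, 0) and (−28, 2).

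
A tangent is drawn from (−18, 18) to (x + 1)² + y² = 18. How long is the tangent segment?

With centre O = (−1, 0), |OP|² = 613 and r² = 18.
The tangent meets the radius at right angles, so tangent² = |PO|² − r² = 613 − 18 = 595.

√595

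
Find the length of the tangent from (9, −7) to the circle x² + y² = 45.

√85

The centre is (0, 0) and r = 3√5. The square of the distance from P to the centre is 81 + 49 = 130.
Power of the point: PT² = |PO|² − r² = 85, so PT = √85.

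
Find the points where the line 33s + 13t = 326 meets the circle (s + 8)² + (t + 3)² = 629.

Substitute t = (326 − 33s)/13:
1258s² − 21386s + 37740 = 0  ⟹  s² − 17s + 30 = 0
s = 15 or s = 2, giving (15, −13) and (2, 20).

(2, 20) and (15, −13)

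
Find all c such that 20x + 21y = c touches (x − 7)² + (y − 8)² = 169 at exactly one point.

The line touches the circle iff its distance from (7, 8) is 13:
|20·7 + 21·8 − c| / √841 = 13
|c − (308)| = 13·29, so c = 685 or c = −69.

c = −69 or c = 685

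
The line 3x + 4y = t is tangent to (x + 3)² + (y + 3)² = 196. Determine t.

For a tangent, require d(centre, line) = r = 14.
|3·(−3) + 4·(−3) − t| / √25 = 14
|t − (−21)| = 14·5, so t = 49 or t = −91.

t = −91 or t = 49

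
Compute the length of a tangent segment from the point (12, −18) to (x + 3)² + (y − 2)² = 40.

Centre (−3, 2), r² = 40. |PO|² = (15)² + (−20)² = 625.
By the tangent–radius right angle, tangent length = √(|PO|² − r²) = √585 = 3√65.

3√65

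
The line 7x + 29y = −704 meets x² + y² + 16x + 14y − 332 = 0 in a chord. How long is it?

√890

Substitute y = (−704 − 7x)/29:
890x² + 20470x − 69420 = 0  ⟹  x² + 23x − 78 = 0
x = 3 or x = −26, giving (3, −25) and (−26, −18).
|(3, −25) − (−26, −18)| = √((29)² + (−7)²) = √890.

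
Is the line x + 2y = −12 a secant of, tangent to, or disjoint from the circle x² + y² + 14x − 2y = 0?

secant

Substituting the line into the circle gives 5x² + 84x + 192 = 0.
Δ = 7056 − 3840 = 3216.
Two real roots: the line is a secant.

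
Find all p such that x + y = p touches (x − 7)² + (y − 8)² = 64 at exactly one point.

p = 15 ± 8√2

For a tangent, require d(centre, line) = r = 8.
|1·7 + 1·8 − p| / √2 = 8
|p − (15)| = 8√2.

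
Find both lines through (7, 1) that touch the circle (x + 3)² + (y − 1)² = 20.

x − 2y = 5 and x + 2y = 9

A line y − (1) = m(x − (7)) is tangent when its distance from (−3, 1) is 2√5:
[m·(−10) − (0)]² = 20(m² + 1)
4m² − 1 = 0, so m = 1/2 or m = −1/2.
With m = 1/2: x − 2y = 5. With m = −1/2: x + 2y = 9.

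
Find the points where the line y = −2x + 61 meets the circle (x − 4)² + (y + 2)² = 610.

From the line, y = −2x + 61. Substituting:
5x² − 260x + 3375 = 0  ⟹  x² − 52x + 675 = 0
x = 27 or x = 25, giving (27, 7) and (25, 11).

(25, 11) and (27, 7)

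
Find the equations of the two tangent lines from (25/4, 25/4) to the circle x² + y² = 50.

A line y − (25/4) = m(x − (25/4)) is tangent when its distance from (0, 0) is 5√2:
[m·(−25/4) − (−25/4)]² = 50(m² + 1)
7m² + 50m + 7 = 0, so m = −1/7 or m = −7.
Through (25/4, 25/4) these give x + 7y = 50 and 7x + y = 50.

x + 7y = 50 and 7x + y = 50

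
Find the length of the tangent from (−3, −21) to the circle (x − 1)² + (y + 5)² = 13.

√259

Centre (1, −5), r² = 13. |PO|² = (−4)² + (−16)² = 272.
The tangent meets the radius at right angles, so tangent² = |PO|² − r² = 272 − 13 = 259.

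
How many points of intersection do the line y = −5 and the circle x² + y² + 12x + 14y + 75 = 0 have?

2

Centre (−6, −7), r² = 10. Distance² from centre to line = (−2)² = 4.
Since d² < r², the line cuts the circle twice.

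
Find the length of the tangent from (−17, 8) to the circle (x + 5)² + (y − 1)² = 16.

√177

The centre is (−5, 1) and r = 4. The square of the distance from P to the centre is 144 + 49 = 193.
The tangent meets the radius at right angles, so tangent² = |PO|² − r² = 193 − 16 = 177.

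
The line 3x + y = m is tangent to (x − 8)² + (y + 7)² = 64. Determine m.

m = 17 ± 8√10

For a tangent, require d(centre, line) = r = 8.
|3·8 + 1·(−7) − m| / √10 = 8
|m − (17)| = 8√10.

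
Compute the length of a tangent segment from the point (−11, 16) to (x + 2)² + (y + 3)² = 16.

√426

With centre O = (−2, −3), |OP|² = 442 and r² = 16.
Power of the point: PT² = |PO|² − r² = 426, so PT = √426.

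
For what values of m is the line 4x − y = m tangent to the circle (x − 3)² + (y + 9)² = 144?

The line touches the circle iff its distance from (3, −9) is 12:
|4·3 − 1·(−9) − m| / √17 = 12
|m − (21)| = 12√17.

m = 21 ± 12√17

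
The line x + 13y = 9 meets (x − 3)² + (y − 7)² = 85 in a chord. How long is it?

√170

Centre (3, 7), r² = 85. Perpendicular distance d from centre to line = |85| / √170 = 85/√170.
Chord = 2√(r² − d²) = 2·√(85/2) = √170.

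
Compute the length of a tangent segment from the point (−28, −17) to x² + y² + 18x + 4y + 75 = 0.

Centre (−9, −2), r² = 10. |PO|² = (−19)² + (−15)² = 586.
Power of the point: PT² = |PO|² − r² = 576, so PT = 24.

24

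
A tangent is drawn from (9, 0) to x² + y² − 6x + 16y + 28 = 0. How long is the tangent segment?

√55

The centre is (3, −8) and r = 3√5. The square of the distance from P to the centre is 36 + 64 = 100.
By the tangent–radius right angle, tangent length = √(|PO|² − r²) = √55.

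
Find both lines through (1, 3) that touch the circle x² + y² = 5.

x − 2y = −5 and 2x + y = 5

Write the tangent as mx − y + (3 − m·(1)) = 0 and set its distance from the centre to √5:
(−1m − (−3))² = 5(m² + 1)
2m² + 3m − 2 = 0, so m = 1/2 or m = −2.
With m = 1/2: x − 2y = −5. With m = −2: 2x + y = 5.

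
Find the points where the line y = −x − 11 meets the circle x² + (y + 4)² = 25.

(−4, −7) and (−3, −8)

Substitute y = −x − 11:
2x² + 14x + 24 = 0  ⟹  x² + 7x + 12 = 0
x = −3 or x = −4, giving (−3, −8) and (−4, −7).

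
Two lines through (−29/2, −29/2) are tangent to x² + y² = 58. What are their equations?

A line y − (−29/2) = m(x − (−29/2)) is tangent when its distance from (0, 0) is √58:
(29/2m − (29/2))² = 58(m² + 1)
21m² − 58m + 21 = 0, so m = 3/7 or m = 7/3.
With m = 3/7: 3x − 7y = 58. With m = 7/3: 7x − 3y = −58.

3x − 7y = 58 and 7x − 3y = −58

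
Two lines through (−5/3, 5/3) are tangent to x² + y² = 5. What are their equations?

Write the tangent as mx − y + (5/3 − m·(−5/3)) = 0 and set its distance from the centre to √5:
[m·(5/3) − (−5/3)]² = 5(m² + 1)
2m² − 5m + 2 = 0, so m = 2 or m = 1/2.
With m = 2: 2x − y = −5. With m = 1/2: x − 2y = −5.

2x − y = −5 and x − 2y = −5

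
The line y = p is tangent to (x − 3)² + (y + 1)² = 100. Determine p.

For a tangent, require d(centre, line) = r = 10.
|0·3 + 1·(−1) − p| / √1 = 10
|p − (−1)| = 10, so p = 9 or p = −11.

p = −11 or p = 9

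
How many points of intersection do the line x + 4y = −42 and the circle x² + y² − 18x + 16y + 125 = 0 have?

d² = (1·9 + 4·(−8) − (−42))²/17 = 361/17; r² = 20.
Since d² > r², the line lies outside the circle.

0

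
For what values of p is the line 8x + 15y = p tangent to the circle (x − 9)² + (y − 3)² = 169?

p = −104 or p = 338

For a tangent, require d(centre, line) = r = 13.
|8·9 + 15·3 − p| / √289 = 13
|p − (117)| = 13·17, so p = 338 or p = −104.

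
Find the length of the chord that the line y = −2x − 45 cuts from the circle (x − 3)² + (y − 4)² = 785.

12√5

From the line, y = −2x − 45. Substituting:
5x² + 190x + 1625 = 0  ⟹  x² + 38x + 325 = 0
x = −13 or x = −25, giving (−13, −19) and (−25, 5).
|(−13, −19) − (−25, 5)| = √((12)² + (−24)²) = 12√5.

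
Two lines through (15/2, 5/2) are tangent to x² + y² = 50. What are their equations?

A line y − (5/2) = m(x − (15/2)) is tangent when its distance from (0, 0) is 5√2:
(−15/2m − (−5/2))² = 50(m² + 1)
m² − 6m − 7 = 0, so m = 7 or m = −1.
With m = 7: 7x − y = 50. With m = −1: x + y = 10.

7x − y = 50 and x + y = 10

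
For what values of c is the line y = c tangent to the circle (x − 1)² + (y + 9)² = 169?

c = −22 or c = 4

The line touches the circle iff its distance from (1, −9) is 13:
|0·1 + 1·(−9) − c| / √1 = 13
|c − (−9)| = 13, so c = 4 or c = −22.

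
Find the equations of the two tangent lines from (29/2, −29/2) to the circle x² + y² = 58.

A line y − (−29/2) = m(x − (29/2)) is tangent when its distance from (0, 0) is √58:
[m·(−29/2) − (29/2)]² = 58(m² + 1)
21m² + 58m + 21 = 0, so m = −7/3 or m = −3/7.
With m = −7/3: 7x + 3y = 58. With m = −3/7: 3x + 7y = −58.

7x + 3y = 58 and 3x + 7y = −58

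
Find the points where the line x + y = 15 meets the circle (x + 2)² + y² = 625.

(−9, 24) and (22, −7)

From the line, y = −x + 15. Substituting:
2x² − 26x − 396 = 0  ⟹  x² − 13x − 198 = 0
x = 22 or x = −9, giving (22, −7) and (−9, 24).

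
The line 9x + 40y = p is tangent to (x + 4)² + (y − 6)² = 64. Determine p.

Tangency holds when the distance from the centre (−4, 6) to the line equals the radius 8:
|9·(−4) + 40·6 − p| / √1681 = 8
|p − (204)| = 8·41, so p = 532 or p = −124.

p = −124 or p = 532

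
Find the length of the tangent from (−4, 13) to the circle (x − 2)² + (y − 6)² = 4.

The centre is (2, 6) and r = 2. The square of the distance from P to the centre is 36 + 49 = 85.
The tangent meets the radius at right angles, so tangent² = |PO|² − r² = 85 − 4 = 81.

9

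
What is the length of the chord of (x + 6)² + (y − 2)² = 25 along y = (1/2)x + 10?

2√5

From the line, y = (20 + x)/2. Substituting:
5x² + 80x + 300 = 0  ⟹  x² + 16x + 60 = 0
x = −6 or x = −10, giving (−6, 7) and (−10, 5).
|(−6, 7) − (−10, 5)| = √((4)² + (2)²) = 2√5.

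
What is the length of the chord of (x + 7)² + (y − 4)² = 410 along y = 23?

14

Substitute y = 23:
x² + 14x = 0
x = 0 or x = −14, giving (0, 23) and (−14, 23).
|(0, 23) − (−14, 23)| = √((14)² + (0)²) = 14.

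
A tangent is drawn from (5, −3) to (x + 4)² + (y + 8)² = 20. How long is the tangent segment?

√86

Centre (−4, −8), r² = 20. |PO|² = (9)² + (5)² = 106.
The tangent meets the radius at right angles, so tangent² = |PO|² − r² = 106 − 20 = 86.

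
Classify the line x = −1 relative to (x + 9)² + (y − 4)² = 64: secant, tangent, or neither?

tangent

Centre (−9, 4), r² = 64. Distance² from centre to line = (−8)² = 64.
Since d² = r², the line is tangent.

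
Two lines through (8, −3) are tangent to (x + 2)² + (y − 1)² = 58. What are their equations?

A line y − (−3) = m(x − (8)) is tangent when its distance from (−2, 1) is √58:
[m·(−10) − (4)]² = 58(m² + 1)
21m² + 40m − 21 = 0, so m = 3/7 or m = −7/3.
With m = 3/7: 3x − 7y = 45. With m = −7/3: 7x + 3y = 47.

3x − 7y = 45 and 7x + 3y = 47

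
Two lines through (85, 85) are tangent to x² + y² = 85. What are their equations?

7x − 6y = 85 and 6x − 7y = −85

Write the tangent as mx − y + (85 − m·(85)) = 0 and set its distance from the centre to √85:
[m·(−85) − (−85)]² = 85(m² + 1)
42m² − 85m + 42 = 0, so m = 7/6 or m = 6/7.
Through (85, 85) these give 7x − 6y = 85 and 6x − 7y = −85.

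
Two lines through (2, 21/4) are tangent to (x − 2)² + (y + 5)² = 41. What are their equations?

5x + 4y = 31 and 5x − 4y = −11

Write the tangent as mx − y + (21/4 − m·(2)) = 0 and set its distance from the centre to √41:
[m·(0) − (−41/4)]² = 41(m² + 1)
16m² − 25 = 0, so m = −5/4 or m = 5/4.
With m = −5/4: 5x + 4y = 31. With m = 5/4: 5x − 4y = −11.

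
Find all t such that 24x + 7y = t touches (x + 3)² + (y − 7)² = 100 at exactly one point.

t = −273 or t = 227

For a tangent, require d(centre, line) = r = 10.
|24·(−3) + 7·7 − t| / √625 = 10
|t − (−23)| = 10·25, so t = 227 or t = −273.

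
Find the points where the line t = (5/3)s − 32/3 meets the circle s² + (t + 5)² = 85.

(−2, −14) and (7, 1)

Express t = (−32 + 5s)/3 and substitute into the circle:
34s² − 170s − 476 = 0  ⟹  s² − 5s − 14 = 0
s = 7 or s = −2, giving (7, 1) and (−2, −14).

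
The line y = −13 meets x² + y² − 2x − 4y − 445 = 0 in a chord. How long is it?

The distance from (1, 2) to the line is 15, and r² = 450.
Half the chord is √(r² − d²) = √(225), so the full chord is 30.

30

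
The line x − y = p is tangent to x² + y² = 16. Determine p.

For a tangent, require d(centre, line) = r = 4.
|1·0 − 1·0 − p| / √2 = 4
|p| = 4√2.

p = ±4√2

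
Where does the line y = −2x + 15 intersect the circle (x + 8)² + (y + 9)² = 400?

(4, 7) and (12, −9)

From the line, y = −2x + 15. Substituting:
5x² − 80x + 240 = 0  ⟹  x² − 16x + 48 = 0
x = 12 or x = 4, giving (12, −9) and (4, 7).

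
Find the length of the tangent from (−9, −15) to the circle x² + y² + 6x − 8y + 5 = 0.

With centre O = (−3, 4), |OP|² = 397 and r² = 20.
The tangent meets the radius at right angles, so tangent² = |PO|² − r² = 397 − 20 = 377.

√377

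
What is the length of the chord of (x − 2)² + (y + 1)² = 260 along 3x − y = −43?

2√10

Centre (2, −1), r² = 260. Perpendicular distance d from centre to line = |50| / √10 = 50/√10.
Half the chord is √(r² − d²) = √(10), so the full chord is 2√10.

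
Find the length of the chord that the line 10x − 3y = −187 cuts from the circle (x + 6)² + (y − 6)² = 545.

4√109

From the line, y = (187 + 10x)/3. Substituting:
109x² + 3488x + 23980 = 0  ⟹  x² + 32x + 220 = 0
x = −10 or x = −22, giving (−10, 29) and (−22, −11).
|(−10, 29) − (−22, −11)| = √((12)² + (40)²) = 4√109.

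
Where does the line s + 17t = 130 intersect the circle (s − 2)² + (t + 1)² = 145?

Express t = (130 − s)/17 and substitute into the circle:
290s² − 1450s − 19140 = 0  ⟹  s² − 5s − 66 = 0
s = 11 or s = −6, giving (11, 7) and (−6, 8).

(−6, 8) and (11, 7)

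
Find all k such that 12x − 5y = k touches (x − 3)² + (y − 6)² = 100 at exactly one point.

For a tangent, require d(centre, line) = r = 10.
|12·3 − 5·6 − k| / √169 = 10
|k − (6)| = 10·13, so k = 136 or k = −124.

k = −124 or k = 136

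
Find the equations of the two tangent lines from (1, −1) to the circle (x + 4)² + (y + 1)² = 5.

A line y − (−1) = m(x − (1)) is tangent when its distance from (−4, −1) is √5:
[m·(−5) − (0)]² = 5(m² + 1)
4m² − 1 = 0, so m = −1/2 or m = 1/2.
Through (1, −1) these give x + 2y = −1 and x − 2y = 3.

x + 2y = −1 and x − 2y = 3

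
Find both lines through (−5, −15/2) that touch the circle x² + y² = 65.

x + 8y = −65 and 7x + 4y = −65

Let a tangent through (−5, −15/2) have slope m. Its distance from (0, 0) must equal √65:
(5m − (15/2))² = 65(m² + 1)
32m² + 60m + 7 = 0, so m = −1/8 or m = −7/4.
Through (−5, −15/2) these give x + 8y = −65 and 7x + 4y = −65.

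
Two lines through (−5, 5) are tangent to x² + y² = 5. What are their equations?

2x + y = −5 and x + 2y = 5

Write the tangent as mx − y + (5 − m·(−5)) = 0 and set its distance from the centre to √5:
(5m − (−5))² = 5(m² + 1)
2m² + 5m + 2 = 0, so m = −2 or m = −1/2.
With m = −2: 2x + y = −5. With m = −1/2: x + 2y = 5.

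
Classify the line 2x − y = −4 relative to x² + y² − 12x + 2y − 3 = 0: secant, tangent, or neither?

neither

Substituting the line into the circle gives 5x² + 8x + 21 = 0.
Discriminant = (8)² − 4·5·(21) = −356 < 0.
No real roots: the line does not meet the circle.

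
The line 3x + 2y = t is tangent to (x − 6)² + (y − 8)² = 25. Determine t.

For a tangent, require d(centre, line) = r = 5.
|3·6 + 2·8 − t| / √13 = 5
|t − (34)| = 5√13.

t = 34 ± 5√13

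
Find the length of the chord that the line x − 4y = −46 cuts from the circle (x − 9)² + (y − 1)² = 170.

Substitute y = (46 + x)/4:
17x² − 204x + 340 = 0  ⟹  x² − 12x + 20 = 0
x = 10 or x = 2, giving (10, 14) and (2, 12).
Chord length = distance between (10, 14) and (2, 12) = √68 = 2√17.

2√17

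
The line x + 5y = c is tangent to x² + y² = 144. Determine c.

Tangency holds when the distance from the centre (0, 0) to the line equals the radius 12:
|1·0 + 5·0 − c| / √26 = 12
|c| = 12√26.

c = ±12√26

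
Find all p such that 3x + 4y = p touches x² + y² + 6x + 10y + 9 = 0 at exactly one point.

For a tangent, require d(centre, line) = r = 5.
|3·(−3) + 4·(−5) − p| / √25 = 5
|p − (−29)| = 5·5, so p = −4 or p = −54.

p = −54 or p = −4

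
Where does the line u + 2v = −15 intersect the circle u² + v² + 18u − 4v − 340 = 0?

(−29, 7) and (7, −11)

Express v = (−15 − u)/2 and substitute into the circle:
5u² + 110u − 1015 = 0  ⟹  u² + 22u − 203 = 0
u = 7 or u = −29, giving (7, −11) and (−29, 7).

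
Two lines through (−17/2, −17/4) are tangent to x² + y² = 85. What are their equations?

9x + 2y = −85 and 7x + 6y = −85

Write the tangent as mx − y + (−17/4 − m·(−17/2)) = 0 and set its distance from the centre to √85:
(17/2m − (17/4))² = 85(m² + 1)
12m² + 68m + 63 = 0, so m = −9/2 or m = −7/6.
With m = −9/2: 9x + 2y = −85. With m = −7/6: 7x + 6y = −85.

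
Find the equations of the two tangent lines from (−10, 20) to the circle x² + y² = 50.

7x + y = −50 and x + y = 10

Write the tangent as mx − y + (20 − m·(−10)) = 0 and set its distance from the centre to 5√2:
(10m − (−20))² = 50(m² + 1)
m² + 8m + 7 = 0, so m = −7 or m = −1.
With m = −7: 7x + y = −50. With m = −1: x + y = 10.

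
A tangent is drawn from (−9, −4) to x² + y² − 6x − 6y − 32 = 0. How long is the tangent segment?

Centre (3, 3), r² = 50. |PO|² = (−12)² + (−7)² = 193.
Power of the point: PT² = |PO|² − r² = 143, so PT = √143.

√143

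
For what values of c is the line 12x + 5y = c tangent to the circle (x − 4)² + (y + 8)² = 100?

c = −122 or c = 138

Tangency holds when the distance from the centre (4, −8) to the line equals the radius 10:
|12·4 + 5·(−8) − c| / √169 = 10
|c − (8)| = 10·13, so c = 138 or c = −122.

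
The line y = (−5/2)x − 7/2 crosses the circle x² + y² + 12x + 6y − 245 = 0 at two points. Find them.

Substitute y = (−7 − 5x)/2:
29x² + 58x − 1015 = 0  ⟹  x² + 2x − 35 = 0
x = 5 or x = −7, giving (5, −16) and (−7, 14).

(−7, 14) and (5, −16)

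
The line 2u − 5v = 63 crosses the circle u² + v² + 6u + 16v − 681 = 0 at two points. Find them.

(−26, −23) and (24, −3)

From the line, v = (−63 + 2u)/5. Substituting:
29u² + 58u − 18096 = 0  ⟹  u² + 2u − 624 = 0
u = 24 or u = −26, giving (24, −3) and (−26, −23).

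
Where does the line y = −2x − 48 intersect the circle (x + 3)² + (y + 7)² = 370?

Express y = −2x − 48 and substitute into the circle:
5x² + 170x + 1320 = 0  ⟹  x² + 34x + 264 = 0
x = −12 or x = −22, giving (−12, −24) and (−22, −4).

(−22, −4) and (−12, −24)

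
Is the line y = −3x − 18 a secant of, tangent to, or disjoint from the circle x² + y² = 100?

secant

Centre (0, 0), r² = 100. Distance² from centre to line = (18)²/10 = 162/5.
Since d² < r², the line cuts the circle twice.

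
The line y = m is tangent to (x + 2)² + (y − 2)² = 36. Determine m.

m = −4 or m = 8

Tangency holds when the distance from the centre (−2, 2) to the line equals the radius 6:
|0·(−2) + 1·2 − m| / √1 = 6
|m − (2)| = 6, so m = 8 or m = −4.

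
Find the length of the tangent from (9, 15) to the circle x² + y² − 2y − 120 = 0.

Centre (0, 1), r² = 121. |PO|² = (9)² + (14)² = 277.
The tangent meets the radius at right angles, so tangent² = |PO|² − r² = 277 − 121 = 156.

2√39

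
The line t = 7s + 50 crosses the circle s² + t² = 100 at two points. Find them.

(−8, −6) and (−6, 8)

Substitute t = 7s + 50:
50s² + 700s + 2400 = 0  ⟹  s² + 14s + 48 = 0
s = −6 or s = −8, giving (−6, 8) and (−8, −6).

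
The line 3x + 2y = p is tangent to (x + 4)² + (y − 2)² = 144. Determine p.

p = −8 ± 12√13

For a tangent, require d(centre, line) = r = 12.
|3·(−4) + 2·2 − p| / √13 = 12
|p − (−8)| = 12√13.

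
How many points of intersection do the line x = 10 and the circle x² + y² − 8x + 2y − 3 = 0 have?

Substituting the line into the circle gives y² + 2y + 17 = 0.
Discriminant = (2)² − 4·1·(17) = −64 < 0.
No real roots: the line does not meet the circle.

0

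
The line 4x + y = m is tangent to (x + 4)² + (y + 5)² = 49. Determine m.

m = −21 ± 7√17

The line touches the circle iff its distance from (−4, −5) is 7:
|4·(−4) + 1·(−5) − m| / √17 = 7
|m − (−21)| = 7√17.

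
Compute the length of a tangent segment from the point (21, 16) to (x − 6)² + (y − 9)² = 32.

11√2

With centre O = (6, 9), |OP|² = 274 and r² = 32.
By the tangent–radius right angle, tangent length = √(|PO|² − r²) = √242 = 11√2.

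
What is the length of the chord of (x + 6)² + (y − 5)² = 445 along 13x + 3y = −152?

Centre (−6, 5), r² = 445. Perpendicular distance d from centre to line = |89| / √178 = 89/√178.
Chord = 2√(r² − d²) = 2·√(801/2) = 3√178.

3√178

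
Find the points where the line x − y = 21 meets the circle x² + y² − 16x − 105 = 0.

Substitute y = x − 21:
2x² − 58x + 336 = 0  ⟹  x² − 29x + 168 = 0
x = 21 or x = 8, giving (21, 0) and (8, −13).

(8, −13) and (21, 0)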